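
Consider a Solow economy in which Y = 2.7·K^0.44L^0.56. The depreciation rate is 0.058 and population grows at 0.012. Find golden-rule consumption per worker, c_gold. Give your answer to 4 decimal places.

c_gold ≈ 13.9881

Capital per worker breaks even when investment replaces (n + δ)·k; here n + δ = 0.07.
At the golden rule the marginal product of capital equals n+δ: 0.44·2.7·k^(0.44−1) = 0.07. Solving, k_gold = (0.44·2.7/0.07)^(1/0.56) ≈ 157.0094.
y_gold = 2.7·157.0094^0.44 ≈ 24.9788.
c_gold = y_gold − (n+δ)·k_gold = 24.9788 − 0.07·157.0094 ≈ 13.9881.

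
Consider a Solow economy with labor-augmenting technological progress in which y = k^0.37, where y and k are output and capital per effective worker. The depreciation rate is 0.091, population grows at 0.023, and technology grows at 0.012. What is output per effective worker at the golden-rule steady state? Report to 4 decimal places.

y_gold ≈ 1.8826

Break-even investment rate: n + g + δ = 0.023 + 0.012 + 0.091 = 0.126.
Setting f'(k) = n+g+δ gives 0.37·k^(0.37−1) = 0.126, hence k_gold = (0.37/0.126)^(1/0.63) ≈ 5.5283.
Output: y_gold = k_gold^0.37 = 5.5283^0.37 ≈ 1.8826.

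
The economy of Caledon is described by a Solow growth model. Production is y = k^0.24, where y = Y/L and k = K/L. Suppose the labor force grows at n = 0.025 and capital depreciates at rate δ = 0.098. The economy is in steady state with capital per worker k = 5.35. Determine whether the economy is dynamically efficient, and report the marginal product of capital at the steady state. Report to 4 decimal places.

Capital per worker breaks even when investment replaces (n + δ)·k; here n + δ = 0.123.
MPK = 0.24·k^(0.24−1) = 0.24·5.35^(-0.76) ≈ 0.0671.
MPK < 0.123, so the economy is dynamically inefficient (over-saving).

dynamically inefficient; MPK ≈ 0.0671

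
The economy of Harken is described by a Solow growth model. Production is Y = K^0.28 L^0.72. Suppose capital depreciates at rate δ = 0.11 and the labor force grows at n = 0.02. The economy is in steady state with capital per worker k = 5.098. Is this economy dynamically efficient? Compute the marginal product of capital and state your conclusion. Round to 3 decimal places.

dynamically inefficient; MPK ≈ 0.087

Capital per worker breaks even when investment replaces (n + δ)·k; here n + δ = 0.13.
MPK = 0.28·k^(0.28−1) = 0.28·5.098^(-0.72) ≈ 0.0867.
MPK < 0.13, so the economy is dynamically inefficient (over-saving).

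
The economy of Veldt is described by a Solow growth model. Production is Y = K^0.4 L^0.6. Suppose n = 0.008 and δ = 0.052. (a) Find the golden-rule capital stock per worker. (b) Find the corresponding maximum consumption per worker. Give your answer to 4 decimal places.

(a) k_gold ≈ 23.6146; (b) c_gold ≈ 2.1253

Capital per worker breaks even when investment replaces (n + δ)·k; here n + δ = 0.06.
Golden rule sets MPK = n+δ: 0.4·k^(0.4−1) = 0.06, so k_gold = (0.4/0.06)^(1/0.6) ≈ 23.6146.
y_gold = 23.6146^0.4 ≈ 3.5422; c_gold = y_gold − 0.06·k_gold ≈ 2.1253.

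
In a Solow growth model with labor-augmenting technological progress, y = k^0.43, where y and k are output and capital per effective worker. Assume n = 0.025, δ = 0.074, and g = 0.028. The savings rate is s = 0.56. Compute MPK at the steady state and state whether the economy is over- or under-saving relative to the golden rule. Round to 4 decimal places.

Break-even investment rate: n + g + δ = 0.025 + 0.028 + 0.074 = 0.127.
Steady-state k*: s·k^0.43 = 0.127·k gives k* = (0.56/0.127)^(1/0.57) ≈ 13.5051.
MPK = 0.43·13.5051^(-0.57) ≈ 0.0975.
MPK < n+g+δ = 0.127, so the economy is dynamically inefficient (over-saving).

over-saving; MPK ≈ 0.0975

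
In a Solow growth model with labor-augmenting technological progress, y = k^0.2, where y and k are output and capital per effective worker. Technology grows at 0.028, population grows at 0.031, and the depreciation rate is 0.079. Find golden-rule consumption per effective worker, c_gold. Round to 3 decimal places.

Capital per effective worker breaks even when investment replaces (n + g + δ)·k; here n + g + δ = 0.138.
Golden rule sets MPK = n+g+δ: 0.2·k^(0.2−1) = 0.138, so k_gold = (0.2/0.138)^(1/0.8) ≈ 1.5902.
y_gold = 1.5902^0.2 ≈ 1.0972.
c_gold = y_gold − (n+g+δ)·k_gold = 1.0972 − 0.138·1.5902 ≈ 0.8778.

c_gold ≈ 0.878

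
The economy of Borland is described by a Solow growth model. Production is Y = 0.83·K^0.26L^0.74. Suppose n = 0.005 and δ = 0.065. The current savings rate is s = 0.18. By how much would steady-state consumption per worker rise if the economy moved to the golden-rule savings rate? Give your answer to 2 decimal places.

n + δ = 0.005 + 0.065 = 0.07.
Current steady state (s = 0.18): k* = (0.18·0.83/0.07)^(1/0.74) ≈ 2.7857, y* = 0.83·2.7857^0.26 ≈ 1.0833, c* = (1−0.18)·1.0833 ≈ 0.8883.
At the golden rule the marginal product of capital equals n+δ: 0.26·0.83·k^(0.26−1) = 0.07. Solving, k_gold = (0.26·0.83/0.07)^(1/0.74) ≈ 4.5788.
y_gold = 0.83·4.5788^0.26 ≈ 1.2327, c_gold = y_gold − 0.07·k_gold ≈ 0.9122.
Gain: Δc = 0.9122 − 0.8883 ≈ 0.0239.

Δc ≈ 0.02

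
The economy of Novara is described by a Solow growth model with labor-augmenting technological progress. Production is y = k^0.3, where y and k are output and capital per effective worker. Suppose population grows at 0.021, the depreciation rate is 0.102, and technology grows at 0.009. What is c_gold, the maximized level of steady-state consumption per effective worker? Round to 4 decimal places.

c_gold ≈ 0.9952

Capital per effective worker breaks even when investment replaces (n + g + δ)·k; here n + g + δ = 0.132.
At the golden rule the marginal product of capital equals n+g+δ: 0.3·k^(0.3−1) = 0.132. Solving, k_gold = (0.3/0.132)^(1/0.7) ≈ 3.2311.
y_gold = 3.2311^0.3 ≈ 1.4217.
c_gold = y_gold − (n+g+δ)·k_gold = 1.4217 − 0.132·3.2311 ≈ 0.9952.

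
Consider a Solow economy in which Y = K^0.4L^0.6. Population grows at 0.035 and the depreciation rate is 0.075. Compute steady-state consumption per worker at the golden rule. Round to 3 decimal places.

Break-even investment rate: n + δ = 0.035 + 0.075 = 0.11.
Golden rule sets MPK = n+δ: 0.4·k^(0.4−1) = 0.11, so k_gold = (0.4/0.11)^(1/0.6) ≈ 8.5990.
y_gold = 8.5990^0.4 ≈ 2.3647.
c_gold = y_gold − (n+δ)·k_gold = 2.3647 − 0.11·8.5990 ≈ 1.4188.

c_gold ≈ 1.419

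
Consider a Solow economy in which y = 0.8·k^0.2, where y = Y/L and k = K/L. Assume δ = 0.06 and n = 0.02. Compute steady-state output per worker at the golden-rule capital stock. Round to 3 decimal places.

The effective depreciation rate is n + δ = 0.02 + 0.06 = 0.08.
Setting f'(k) = n+δ gives 0.2·0.8·k^(0.2−1) = 0.08, hence k_gold = (0.2·0.8/0.08)^(1/0.8) ≈ 2.3784.
Output: y_gold = 0.8·k_gold^0.2 = 0.8·2.3784^0.2 ≈ 0.9514.

y_gold ≈ 0.951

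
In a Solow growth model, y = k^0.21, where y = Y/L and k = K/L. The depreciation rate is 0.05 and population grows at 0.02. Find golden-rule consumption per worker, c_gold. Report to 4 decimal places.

n + δ = 0.02 + 0.05 = 0.07.
At the golden rule the marginal product of capital equals n+δ: 0.21·k^(0.21−1) = 0.07. Solving, k_gold = (0.21/0.07)^(1/0.79) ≈ 4.0175.
y_gold = 4.0175^0.21 ≈ 1.3392.
c_gold = y_gold − (n+δ)·k_gold = 1.3392 − 0.07·4.0175 ≈ 1.0579.

c_gold ≈ 1.0579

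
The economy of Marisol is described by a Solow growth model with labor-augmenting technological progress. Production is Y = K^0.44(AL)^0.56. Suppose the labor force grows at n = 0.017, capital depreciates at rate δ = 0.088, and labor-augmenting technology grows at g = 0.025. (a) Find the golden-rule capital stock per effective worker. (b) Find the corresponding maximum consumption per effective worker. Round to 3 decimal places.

(a) k_gold ≈ 8.822; (b) c_gold ≈ 1.460

The effective depreciation rate is n + g + δ = 0.017 + 0.025 + 0.088 = 0.13.
At the golden rule the marginal product of capital equals n+g+δ: 0.44·k^(0.44−1) = 0.13. Solving, k_gold = (0.44/0.13)^(1/0.56) ≈ 8.8217.
y_gold = 8.8217^0.44 ≈ 2.6064; c_gold = y_gold − 0.13·k_gold ≈ 1.4596.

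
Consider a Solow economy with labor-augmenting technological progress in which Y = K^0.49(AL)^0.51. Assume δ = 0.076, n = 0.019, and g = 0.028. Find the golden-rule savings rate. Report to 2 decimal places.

s_gold = 0.49

Capital per effective worker breaks even when investment replaces (n + g + δ)·k; here n + g + δ = 0.123.
At the golden rule MPK = n+g+δ, and in any Cobb-Douglas steady state s = (n+g+δ)·k/y = MPK·k/y = capital's share 0.49.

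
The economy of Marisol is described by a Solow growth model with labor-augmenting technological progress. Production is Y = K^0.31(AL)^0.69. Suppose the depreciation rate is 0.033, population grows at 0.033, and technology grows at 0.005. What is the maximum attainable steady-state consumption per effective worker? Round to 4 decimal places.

Capital per effective worker breaks even when investment replaces (n + g + δ)·k; here n + g + δ = 0.071.
At the golden rule the marginal product of capital equals n+g+δ: 0.31·k^(0.31−1) = 0.071. Solving, k_gold = (0.31/0.071)^(1/0.69) ≈ 8.4662.
y_gold = 8.4662^0.31 ≈ 1.9390.
c_gold = y_gold − (n+g+δ)·k_gold = 1.9390 − 0.071·8.4662 ≈ 1.3379.

c_gold ≈ 1.3379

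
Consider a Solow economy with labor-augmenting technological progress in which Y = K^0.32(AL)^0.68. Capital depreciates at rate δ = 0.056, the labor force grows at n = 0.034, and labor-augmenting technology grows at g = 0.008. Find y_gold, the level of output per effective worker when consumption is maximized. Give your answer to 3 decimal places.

y_gold ≈ 1.745

Break-even investment rate: n + g + δ = 0.034 + 0.008 + 0.056 = 0.098.
Maximizing c = f(k) − (n+g+δ)·k gives f'(k) = n+g+δ, i.e. 0.32·k^(0.32−1) = 0.098, so k_gold = (0.32/0.098)^(1/0.68) ≈ 5.6986.
Output: y_gold = k_gold^0.32 = 5.6986^0.32 ≈ 1.7452.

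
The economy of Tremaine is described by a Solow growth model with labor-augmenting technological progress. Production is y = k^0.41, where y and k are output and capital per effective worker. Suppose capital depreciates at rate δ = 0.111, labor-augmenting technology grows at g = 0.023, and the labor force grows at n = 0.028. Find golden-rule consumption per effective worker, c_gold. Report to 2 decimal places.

The effective depreciation rate is n + g + δ = 0.028 + 0.023 + 0.111 = 0.162.
Golden rule sets MPK = n+g+δ: 0.41·k^(0.41−1) = 0.162, so k_gold = (0.41/0.162)^(1/0.59) ≈ 4.8251.
y_gold = 4.8251^0.41 ≈ 1.9065.
c_gold = y_gold − (n+g+δ)·k_gold = 1.9065 − 0.162·4.8251 ≈ 1.1248.

c_gold ≈ 1.12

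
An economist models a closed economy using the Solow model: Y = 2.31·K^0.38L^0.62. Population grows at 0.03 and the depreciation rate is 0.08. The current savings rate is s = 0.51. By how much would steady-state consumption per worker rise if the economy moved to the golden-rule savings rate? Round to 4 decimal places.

The effective depreciation rate is n + δ = 0.03 + 0.08 = 0.11.
Current steady state (s = 0.51): k* = (0.51·2.31/0.11)^(1/0.62) ≈ 45.8090, y* = 2.31·45.8090^0.38 ≈ 9.8804, c* = (1−0.51)·9.8804 ≈ 4.8414.
Golden rule sets MPK = n+δ: 0.38·2.31·k^(0.38−1) = 0.11, so k_gold = (0.38·2.31/0.11)^(1/0.62) ≈ 28.4999.
y_gold = 2.31·28.4999^0.38 ≈ 8.2500, c_gold = y_gold − 0.11·k_gold ≈ 5.1150.
Gain: Δc = 5.1150 − 4.8414 ≈ 0.2736.

Δc ≈ 0.2736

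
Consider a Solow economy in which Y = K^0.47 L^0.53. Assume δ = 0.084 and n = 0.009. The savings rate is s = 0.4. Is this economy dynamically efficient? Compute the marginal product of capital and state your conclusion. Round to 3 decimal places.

The effective depreciation rate is n + δ = 0.009 + 0.084 = 0.093.
Steady-state k*: s·k^0.47 = 0.093·k gives k* = (0.4/0.093)^(1/0.53) ≈ 15.6830.
MPK = 0.47·15.6830^(-0.53) ≈ 0.1093.
MPK > n+δ = 0.093, so the economy is dynamically efficient (under-saving).

dynamically efficient; MPK ≈ 0.109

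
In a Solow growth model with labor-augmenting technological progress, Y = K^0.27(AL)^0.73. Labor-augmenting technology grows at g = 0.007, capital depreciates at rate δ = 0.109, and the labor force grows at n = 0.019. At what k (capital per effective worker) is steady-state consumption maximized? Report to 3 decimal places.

The effective depreciation rate is n + g + δ = 0.019 + 0.007 + 0.109 = 0.135.
Setting f'(k) = n+g+δ gives 0.27·k^(0.27−1) = 0.135, hence k_gold = (0.27/0.135)^(1/0.73) ≈ 2.5845.

k_gold ≈ 2.584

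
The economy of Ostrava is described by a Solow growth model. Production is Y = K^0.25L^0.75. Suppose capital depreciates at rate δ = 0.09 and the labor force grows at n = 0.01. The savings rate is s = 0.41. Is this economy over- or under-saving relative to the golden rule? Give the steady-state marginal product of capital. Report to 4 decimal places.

over-saving; MPK ≈ 0.0610

Break-even investment rate: n + δ = 0.01 + 0.09 = 0.1.
Steady-state k*: s·k^0.25 = 0.1·k gives k* = (0.41/0.1)^(1/0.75) ≈ 6.5621.
MPK = 0.25·6.5621^(-0.75) ≈ 0.0610.
MPK < n+δ = 0.1, so the economy is dynamically inefficient (over-saving).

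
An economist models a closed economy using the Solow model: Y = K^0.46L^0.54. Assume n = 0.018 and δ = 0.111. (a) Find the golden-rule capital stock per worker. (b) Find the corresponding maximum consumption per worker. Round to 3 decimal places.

(a) k_gold ≈ 10.533; (b) c_gold ≈ 1.595

Capital per worker breaks even when investment replaces (n + δ)·k; here n + δ = 0.129.
Golden rule sets MPK = n+δ: 0.46·k^(0.46−1) = 0.129, so k_gold = (0.46/0.129)^(1/0.54) ≈ 10.5326.
y_gold = 10.5326^0.46 ≈ 2.9537; c_gold = y_gold − 0.129·k_gold ≈ 1.5950.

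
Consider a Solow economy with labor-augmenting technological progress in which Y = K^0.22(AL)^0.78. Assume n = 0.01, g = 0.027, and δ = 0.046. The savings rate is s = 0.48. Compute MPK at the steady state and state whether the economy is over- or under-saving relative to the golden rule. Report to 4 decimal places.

Capital per effective worker breaks even when investment replaces (n + g + δ)·k; here n + g + δ = 0.083.
Steady-state k*: s·k^0.22 = 0.083·k gives k* = (0.48/0.083)^(1/0.78) ≈ 9.4871.
MPK = 0.22·9.4871^(-0.78) ≈ 0.0380.
MPK < n+g+δ = 0.083, so the economy is dynamically inefficient (over-saving).

over-saving; MPK ≈ 0.0380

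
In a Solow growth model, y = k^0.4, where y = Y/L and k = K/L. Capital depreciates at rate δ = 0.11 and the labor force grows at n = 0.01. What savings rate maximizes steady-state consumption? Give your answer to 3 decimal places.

n + δ = 0.01 + 0.11 = 0.12.
At the golden rule MPK = n+δ, and in any Cobb-Douglas steady state s = (n+δ)·k/y = MPK·k/y = capital's share 0.4.

s_gold = 0.400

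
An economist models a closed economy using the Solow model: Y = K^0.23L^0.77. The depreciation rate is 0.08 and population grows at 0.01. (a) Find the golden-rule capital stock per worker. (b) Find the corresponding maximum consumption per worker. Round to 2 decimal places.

Capital per worker breaks even when investment replaces (n + δ)·k; here n + δ = 0.09.
Golden rule sets MPK = n+δ: 0.23·k^(0.23−1) = 0.09, so k_gold = (0.23/0.09)^(1/0.77) ≈ 3.3822.
y_gold = 3.3822^0.23 ≈ 1.3235; c_gold = y_gold − 0.09·k_gold ≈ 1.0191.

(a) k_gold ≈ 3.38; (b) c_gold ≈ 1.02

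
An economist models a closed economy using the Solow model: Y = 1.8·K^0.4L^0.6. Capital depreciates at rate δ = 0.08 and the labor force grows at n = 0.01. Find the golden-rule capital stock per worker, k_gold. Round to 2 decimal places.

n + δ = 0.01 + 0.08 = 0.09.
Setting f'(k) = n+δ gives 0.4·1.8·k^(0.4−1) = 0.09, hence k_gold = (0.4·1.8/0.09)^(1/0.6) ≈ 32.0000.

k_gold ≈ 32.00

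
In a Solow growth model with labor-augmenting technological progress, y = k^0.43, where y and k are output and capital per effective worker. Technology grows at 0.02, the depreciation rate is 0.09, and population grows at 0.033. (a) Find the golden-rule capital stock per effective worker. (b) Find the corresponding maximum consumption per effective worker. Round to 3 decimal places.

n + g + δ = 0.033 + 0.02 + 0.09 = 0.143.
Setting f'(k) = n+g+δ gives 0.43·k^(0.43−1) = 0.143, hence k_gold = (0.43/0.143)^(1/0.57) ≈ 6.8997.
y_gold = 6.8997^0.43 ≈ 2.2945; c_gold = y_gold − 0.143·k_gold ≈ 1.3079.

(a) k_gold ≈ 6.900; (b) c_gold ≈ 1.308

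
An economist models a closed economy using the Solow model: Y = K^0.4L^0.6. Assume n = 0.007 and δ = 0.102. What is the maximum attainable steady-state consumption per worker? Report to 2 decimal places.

c_gold ≈ 1.43

Break-even investment rate: n + δ = 0.007 + 0.102 = 0.109.
At the golden rule the marginal product of capital equals n+δ: 0.4·k^(0.4−1) = 0.109. Solving, k_gold = (0.4/0.109)^(1/0.6) ≈ 8.7308.
y_gold = 8.7308^0.4 ≈ 2.3792.
c_gold = y_gold − (n+δ)·k_gold = 2.3792 − 0.109·8.7308 ≈ 1.4275.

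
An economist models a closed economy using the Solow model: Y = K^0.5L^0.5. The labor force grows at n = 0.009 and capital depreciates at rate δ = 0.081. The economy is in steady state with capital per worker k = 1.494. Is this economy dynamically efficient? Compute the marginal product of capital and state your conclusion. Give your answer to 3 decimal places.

Capital per worker breaks even when investment replaces (n + δ)·k; here n + δ = 0.09.
MPK = 0.5·k^(0.5−1) = 0.5·1.494^(-0.5) ≈ 0.4091.
MPK > 0.09, so the economy is dynamically efficient (under-saving).

dynamically efficient; MPK ≈ 0.409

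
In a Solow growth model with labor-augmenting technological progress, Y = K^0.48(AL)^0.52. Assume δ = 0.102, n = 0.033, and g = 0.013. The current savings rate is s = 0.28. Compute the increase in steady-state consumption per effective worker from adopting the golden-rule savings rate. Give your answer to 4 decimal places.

Δc ≈ 0.2436

n + g + δ = 0.033 + 0.013 + 0.102 = 0.148.
Current steady state (s = 0.28): k* = (0.28/0.148)^(1/0.52) ≈ 3.4079, y* = 3.4079^0.48 ≈ 1.8013, c* = (1−0.28)·1.8013 ≈ 1.2970.
Maximizing c = f(k) − (n+g+δ)·k gives f'(k) = n+g+δ, i.e. 0.48·k^(0.48−1) = 0.148, so k_gold = (0.48/0.148)^(1/0.52) ≈ 9.6084.
y_gold = 9.6084^0.48 ≈ 2.9626, c_gold = y_gold − 0.148·k_gold ≈ 1.5406.
Gain: Δc = 1.5406 − 1.2970 ≈ 0.2436.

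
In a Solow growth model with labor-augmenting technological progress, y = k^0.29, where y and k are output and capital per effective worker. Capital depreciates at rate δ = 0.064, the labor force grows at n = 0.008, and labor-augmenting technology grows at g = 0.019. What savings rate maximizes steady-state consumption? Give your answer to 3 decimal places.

Break-even investment rate: n + g + δ = 0.008 + 0.019 + 0.064 = 0.091.
At the golden rule MPK = n+g+δ, and in any Cobb-Douglas steady state s = (n+g+δ)·k/y = MPK·k/y = capital's share 0.29.

s_gold = 0.290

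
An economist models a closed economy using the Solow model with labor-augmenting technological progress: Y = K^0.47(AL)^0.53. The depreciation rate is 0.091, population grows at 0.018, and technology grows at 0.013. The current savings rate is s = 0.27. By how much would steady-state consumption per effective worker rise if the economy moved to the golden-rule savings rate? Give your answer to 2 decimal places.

Δc ≈ 0.28

Break-even investment rate: n + g + δ = 0.018 + 0.013 + 0.091 = 0.122.
Current steady state (s = 0.27): k* = (0.27/0.122)^(1/0.53) ≈ 4.4766, y* = 4.4766^0.47 ≈ 2.0228, c* = (1−0.27)·2.0228 ≈ 1.4766.
Setting f'(k) = n+g+δ gives 0.47·k^(0.47−1) = 0.122, hence k_gold = (0.47/0.122)^(1/0.53) ≈ 12.7399.
y_gold = 12.7399^0.47 ≈ 3.3070, c_gold = y_gold − 0.122·k_gold ≈ 1.7527.
Gain: Δc = 1.7527 − 1.4766 ≈ 0.2761.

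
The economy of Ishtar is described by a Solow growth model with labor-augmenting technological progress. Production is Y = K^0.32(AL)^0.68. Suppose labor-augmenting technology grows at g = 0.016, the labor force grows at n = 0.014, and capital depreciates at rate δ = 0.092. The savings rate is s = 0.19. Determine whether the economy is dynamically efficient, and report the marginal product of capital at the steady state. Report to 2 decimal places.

n + g + δ = 0.014 + 0.016 + 0.092 = 0.122.
Steady-state k*: s·k^0.32 = 0.122·k gives k* = (0.19/0.122)^(1/0.68) ≈ 1.9184.
MPK = 0.32·1.9184^(-0.68) ≈ 0.2055.
MPK > n+g+δ = 0.122, so the economy is dynamically efficient (under-saving).

dynamically efficient; MPK ≈ 0.21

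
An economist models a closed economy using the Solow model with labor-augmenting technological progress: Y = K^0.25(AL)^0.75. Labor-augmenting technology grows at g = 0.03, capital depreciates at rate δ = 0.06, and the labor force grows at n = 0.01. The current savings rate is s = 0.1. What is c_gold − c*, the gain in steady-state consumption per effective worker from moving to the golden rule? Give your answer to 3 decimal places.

Δc ≈ 0.118

The effective depreciation rate is n + g + δ = 0.01 + 0.03 + 0.06 = 0.1.
Current steady state (s = 0.1): k* = (0.1/0.1)^(1/0.75) ≈ 1.0000, y* = 1.0000^0.25 ≈ 1.0000, c* = (1−0.1)·1.0000 ≈ 0.9000.
Golden rule sets MPK = n+g+δ: 0.25·k^(0.25−1) = 0.1, so k_gold = (0.25/0.1)^(1/0.75) ≈ 3.3930.
y_gold = 3.3930^0.25 ≈ 1.3572, c_gold = y_gold − 0.1·k_gold ≈ 1.0179.
Gain: Δc = 1.0179 − 0.9000 ≈ 0.1179.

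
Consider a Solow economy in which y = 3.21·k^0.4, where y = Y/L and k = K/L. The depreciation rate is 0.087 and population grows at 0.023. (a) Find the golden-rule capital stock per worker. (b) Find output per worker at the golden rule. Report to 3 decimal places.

(a) k_gold ≈ 60.065; (b) y_gold ≈ 16.518

The effective depreciation rate is n + δ = 0.023 + 0.087 = 0.11.
Setting f'(k) = n+δ gives 0.4·3.21·k^(0.4−1) = 0.11, hence k_gold = (0.4·3.21/0.11)^(1/0.6) ≈ 60.0649.
y_gold = 3.21·60.0649^0.4 ≈ 16.5178.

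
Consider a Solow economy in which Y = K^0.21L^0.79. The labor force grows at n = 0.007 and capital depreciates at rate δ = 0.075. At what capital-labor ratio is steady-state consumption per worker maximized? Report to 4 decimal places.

The effective depreciation rate is n + δ = 0.007 + 0.075 = 0.082.
At the golden rule the marginal product of capital equals n+δ: 0.21·k^(0.21−1) = 0.082. Solving, k_gold = (0.21/0.082)^(1/0.79) ≈ 3.2883.

k_gold ≈ 3.2883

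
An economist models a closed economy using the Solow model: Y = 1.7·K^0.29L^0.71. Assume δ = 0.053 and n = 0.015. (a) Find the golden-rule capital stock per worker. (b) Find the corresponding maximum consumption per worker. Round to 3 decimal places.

Break-even investment rate: n + δ = 0.015 + 0.053 = 0.068.
Maximizing c = f(k) − (n+δ)·k gives f'(k) = n+δ, i.e. 0.29·1.7·k^(0.29−1) = 0.068, so k_gold = (0.29·1.7/0.068)^(1/0.71) ≈ 16.2833.
y_gold = 1.7·16.2833^0.29 ≈ 3.8182; c_gold = y_gold − 0.068·k_gold ≈ 2.7109.

(a) k_gold ≈ 16.283; (b) c_gold ≈ 2.711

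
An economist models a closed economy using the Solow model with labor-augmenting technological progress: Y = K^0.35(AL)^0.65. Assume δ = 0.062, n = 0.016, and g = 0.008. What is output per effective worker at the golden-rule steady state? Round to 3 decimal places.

Break-even investment rate: n + g + δ = 0.016 + 0.008 + 0.062 = 0.086.
Golden rule sets MPK = n+g+δ: 0.35·k^(0.35−1) = 0.086, so k_gold = (0.35/0.086)^(1/0.65) ≈ 8.6656.
Output: y_gold = k_gold^0.35 = 8.6656^0.35 ≈ 2.1293.

y_gold ≈ 2.129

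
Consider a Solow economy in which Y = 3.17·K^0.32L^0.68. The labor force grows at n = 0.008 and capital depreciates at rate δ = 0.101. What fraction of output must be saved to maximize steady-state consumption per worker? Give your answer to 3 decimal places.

s_gold = 0.320

The effective depreciation rate is n + δ = 0.008 + 0.101 = 0.109.
At the golden rule MPK = n+δ, and in any Cobb-Douglas steady state s = (n+δ)·k/y = MPK·k/y = capital's share 0.32.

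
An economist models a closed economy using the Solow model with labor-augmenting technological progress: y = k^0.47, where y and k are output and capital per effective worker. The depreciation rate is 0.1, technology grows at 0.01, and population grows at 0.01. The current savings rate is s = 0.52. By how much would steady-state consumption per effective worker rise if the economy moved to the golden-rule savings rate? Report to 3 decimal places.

Δc ≈ 0.017

Break-even investment rate: n + g + δ = 0.01 + 0.01 + 0.1 = 0.12.
Current steady state (s = 0.52): k* = (0.52/0.12)^(1/0.53) ≈ 15.9056, y* = 15.9056^0.47 ≈ 3.6705, c* = (1−0.52)·3.6705 ≈ 1.7619.
At the golden rule the marginal product of capital equals n+g+δ: 0.47·k^(0.47−1) = 0.12. Solving, k_gold = (0.47/0.12)^(1/0.53) ≈ 13.1435.
y_gold = 13.1435^0.47 ≈ 3.3558, c_gold = y_gold − 0.12·k_gold ≈ 1.7786.
Gain: Δc = 1.7786 − 1.7619 ≈ 0.0167.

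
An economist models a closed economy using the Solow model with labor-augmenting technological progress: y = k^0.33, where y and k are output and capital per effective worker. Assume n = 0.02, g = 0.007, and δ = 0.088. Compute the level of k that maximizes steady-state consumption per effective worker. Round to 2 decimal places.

k_gold ≈ 4.82

The effective depreciation rate is n + g + δ = 0.02 + 0.007 + 0.088 = 0.115.
Maximizing c = f(k) − (n+g+δ)·k gives f'(k) = n+g+δ, i.e. 0.33·k^(0.33−1) = 0.115, so k_gold = (0.33/0.115)^(1/0.67) ≈ 4.8229.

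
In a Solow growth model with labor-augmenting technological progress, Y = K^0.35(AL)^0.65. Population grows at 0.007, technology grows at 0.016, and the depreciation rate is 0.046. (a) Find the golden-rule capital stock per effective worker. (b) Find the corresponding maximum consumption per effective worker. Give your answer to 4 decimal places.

Break-even investment rate: n + g + δ = 0.007 + 0.016 + 0.046 = 0.069.
Golden rule sets MPK = n+g+δ: 0.35·k^(0.35−1) = 0.069, so k_gold = (0.35/0.069)^(1/0.65) ≈ 12.1605.
y_gold = 12.1605^0.35 ≈ 2.3974; c_gold = y_gold − 0.069·k_gold ≈ 1.5583.

(a) k_gold ≈ 12.1605; (b) c_gold ≈ 1.5583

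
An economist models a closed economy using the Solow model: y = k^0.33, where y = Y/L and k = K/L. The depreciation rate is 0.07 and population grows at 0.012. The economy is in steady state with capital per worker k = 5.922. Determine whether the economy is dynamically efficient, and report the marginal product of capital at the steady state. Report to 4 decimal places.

dynamically efficient; MPK ≈ 0.1002

Break-even investment rate: n + δ = 0.012 + 0.07 = 0.082.
MPK = 0.33·k^(0.33−1) = 0.33·5.922^(-0.67) ≈ 0.1002.
MPK > 0.082, so the economy is dynamically efficient (under-saving).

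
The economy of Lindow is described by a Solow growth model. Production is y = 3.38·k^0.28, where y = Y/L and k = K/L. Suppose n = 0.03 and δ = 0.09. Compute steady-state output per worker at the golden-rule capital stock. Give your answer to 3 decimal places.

The effective depreciation rate is n + δ = 0.03 + 0.09 = 0.12.
Golden rule sets MPK = n+δ: 0.28·3.38·k^(0.28−1) = 0.12, so k_gold = (0.28·3.38/0.12)^(1/0.72) ≈ 17.6070.
Output: y_gold = 3.38·k_gold^0.28 = 3.38·17.6070^0.28 ≈ 7.5459.

y_gold ≈ 7.546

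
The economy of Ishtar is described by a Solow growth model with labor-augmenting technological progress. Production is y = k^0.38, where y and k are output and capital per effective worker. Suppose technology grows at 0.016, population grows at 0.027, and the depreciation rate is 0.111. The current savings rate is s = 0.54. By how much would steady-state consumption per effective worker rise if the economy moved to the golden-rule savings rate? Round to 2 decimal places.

Δc ≈ 0.09

Capital per effective worker breaks even when investment replaces (n + g + δ)·k; here n + g + δ = 0.154.
Current steady state (s = 0.54): k* = (0.54/0.154)^(1/0.62) ≈ 7.5653, y* = 7.5653^0.38 ≈ 2.1575, c* = (1−0.54)·2.1575 ≈ 0.9925.
Maximizing c = f(k) − (n+g+δ)·k gives f'(k) = n+g+δ, i.e. 0.38·k^(0.38−1) = 0.154, so k_gold = (0.38/0.154)^(1/0.62) ≈ 4.2922.
y_gold = 4.2922^0.38 ≈ 1.7395, c_gold = y_gold − 0.154·k_gold ≈ 1.0785.
Gain: Δc = 1.0785 − 0.9925 ≈ 0.0860.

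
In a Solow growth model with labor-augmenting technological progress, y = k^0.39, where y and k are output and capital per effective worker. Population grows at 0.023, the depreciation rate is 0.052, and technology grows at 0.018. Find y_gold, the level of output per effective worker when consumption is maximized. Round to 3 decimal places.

y_gold ≈ 2.501

Break-even investment rate: n + g + δ = 0.023 + 0.018 + 0.052 = 0.093.
Golden rule sets MPK = n+g+δ: 0.39·k^(0.39−1) = 0.093, so k_gold = (0.39/0.093)^(1/0.61) ≈ 10.4864.
Output: y_gold = k_gold^0.39 = 10.4864^0.39 ≈ 2.5006.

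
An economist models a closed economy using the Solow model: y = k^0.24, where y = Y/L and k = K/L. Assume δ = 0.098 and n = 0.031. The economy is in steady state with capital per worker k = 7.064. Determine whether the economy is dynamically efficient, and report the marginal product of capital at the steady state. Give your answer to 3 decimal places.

Capital per worker breaks even when investment replaces (n + δ)·k; here n + δ = 0.129.
MPK = 0.24·k^(0.24−1) = 0.24·7.064^(-0.76) ≈ 0.0543.
MPK < 0.129, so the economy is dynamically inefficient (over-saving).

dynamically inefficient; MPK ≈ 0.054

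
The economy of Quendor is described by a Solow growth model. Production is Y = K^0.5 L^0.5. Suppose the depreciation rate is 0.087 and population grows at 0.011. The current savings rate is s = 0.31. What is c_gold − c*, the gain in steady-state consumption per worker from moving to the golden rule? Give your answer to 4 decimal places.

The effective depreciation rate is n + δ = 0.011 + 0.087 = 0.098.
Current steady state (s = 0.31): k* = (0.31/0.098)^(1/0.5) ≈ 10.0062, y* = 10.0062^0.5 ≈ 3.1633, c* = (1−0.31)·3.1633 ≈ 2.1827.
Golden rule sets MPK = n+δ: 0.5·k^(0.5−1) = 0.098, so k_gold = (0.5/0.098)^(1/0.5) ≈ 26.0308.
y_gold = 26.0308^0.5 ≈ 5.1020, c_gold = y_gold − 0.098·k_gold ≈ 2.5510.
Gain: Δc = 2.5510 − 2.1827 ≈ 0.3684.

Δc ≈ 0.3684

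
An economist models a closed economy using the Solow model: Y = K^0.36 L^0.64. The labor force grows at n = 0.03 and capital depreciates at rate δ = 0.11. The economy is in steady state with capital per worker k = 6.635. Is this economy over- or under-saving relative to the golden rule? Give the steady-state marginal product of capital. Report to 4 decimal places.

over-saving; MPK ≈ 0.1072

Break-even investment rate: n + δ = 0.03 + 0.11 = 0.14.
MPK = 0.36·k^(0.36−1) = 0.36·6.635^(-0.64) ≈ 0.1072.
MPK < 0.14, so the economy is dynamically inefficient (over-saving).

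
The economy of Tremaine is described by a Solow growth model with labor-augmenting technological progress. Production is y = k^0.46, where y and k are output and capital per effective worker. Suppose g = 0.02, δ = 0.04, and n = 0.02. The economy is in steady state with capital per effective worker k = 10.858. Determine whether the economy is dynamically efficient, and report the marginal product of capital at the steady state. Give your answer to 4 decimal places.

Capital per effective worker breaks even when investment replaces (n + g + δ)·k; here n + g + δ = 0.08.
MPK = 0.46·k^(0.46−1) = 0.46·10.858^(-0.54) ≈ 0.1269.
MPK > 0.08, so the economy is dynamically efficient (under-saving).

dynamically efficient; MPK ≈ 0.1269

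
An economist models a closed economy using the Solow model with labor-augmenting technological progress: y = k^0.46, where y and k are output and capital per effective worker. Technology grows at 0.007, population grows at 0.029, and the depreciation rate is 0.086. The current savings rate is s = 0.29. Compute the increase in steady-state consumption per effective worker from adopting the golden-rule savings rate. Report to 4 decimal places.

The effective depreciation rate is n + g + δ = 0.029 + 0.007 + 0.086 = 0.122.
Current steady state (s = 0.29): k* = (0.29/0.122)^(1/0.54) ≈ 4.9701, y* = 4.9701^0.46 ≈ 2.0909, c* = (1−0.29)·2.0909 ≈ 1.4845.
Maximizing c = f(k) − (n+g+δ)·k gives f'(k) = n+g+δ, i.e. 0.46·k^(0.46−1) = 0.122, so k_gold = (0.46/0.122)^(1/0.54) ≈ 11.6789.
y_gold = 11.6789^0.46 ≈ 3.0975, c_gold = y_gold − 0.122·k_gold ≈ 1.6726.
Gain: Δc = 1.6726 − 1.4845 ≈ 0.1881.

Δc ≈ 0.1881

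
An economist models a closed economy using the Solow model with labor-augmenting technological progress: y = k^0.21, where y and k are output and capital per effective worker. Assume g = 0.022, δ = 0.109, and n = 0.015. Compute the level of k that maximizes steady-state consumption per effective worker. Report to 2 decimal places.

k_gold ≈ 1.58

Break-even investment rate: n + g + δ = 0.015 + 0.022 + 0.109 = 0.146.
Maximizing c = f(k) − (n+g+δ)·k gives f'(k) = n+g+δ, i.e. 0.21·k^(0.21−1) = 0.146, so k_gold = (0.21/0.146)^(1/0.79) ≈ 1.5843.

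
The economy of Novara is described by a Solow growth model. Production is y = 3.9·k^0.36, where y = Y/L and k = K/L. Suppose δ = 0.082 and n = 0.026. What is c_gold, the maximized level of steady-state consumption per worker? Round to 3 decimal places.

The effective depreciation rate is n + δ = 0.026 + 0.082 = 0.108.
Setting f'(k) = n+δ gives 0.36·3.9·k^(0.36−1) = 0.108, hence k_gold = (0.36·3.9/0.108)^(1/0.64) ≈ 55.0220.
y_gold = 3.9·55.0220^0.36 ≈ 16.5066.
c_gold = y_gold − (n+δ)·k_gold = 16.5066 − 0.108·55.0220 ≈ 10.5642.

c_gold ≈ 10.564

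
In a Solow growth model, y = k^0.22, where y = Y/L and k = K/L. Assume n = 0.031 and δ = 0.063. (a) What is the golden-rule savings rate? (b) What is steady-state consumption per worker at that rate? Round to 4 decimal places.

Break-even investment rate: n + δ = 0.031 + 0.063 = 0.094.
For Cobb-Douglas, s_gold equals capital's share: s_gold = 0.22.
At the golden rule the marginal product of capital equals n+δ: 0.22·k^(0.22−1) = 0.094. Solving, k_gold = (0.22/0.094)^(1/0.78) ≈ 2.9748.
y_gold = 2.9748^0.22 ≈ 1.2710; c_gold = (1−0.22)·y_gold ≈ 0.9914.

(a) s_gold = 0.2200; (b) c_gold ≈ 0.9914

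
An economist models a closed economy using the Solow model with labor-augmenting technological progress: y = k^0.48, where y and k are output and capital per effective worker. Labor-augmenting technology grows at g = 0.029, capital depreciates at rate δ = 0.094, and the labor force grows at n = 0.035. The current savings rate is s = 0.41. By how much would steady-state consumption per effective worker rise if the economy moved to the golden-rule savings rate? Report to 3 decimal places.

Δc ≈ 0.028

n + g + δ = 0.035 + 0.029 + 0.094 = 0.158.
Current steady state (s = 0.41): k* = (0.41/0.158)^(1/0.52) ≈ 6.2575, y* = 6.2575^0.48 ≈ 2.4114, c* = (1−0.41)·2.4114 ≈ 1.4227.
Setting f'(k) = n+g+δ gives 0.48·k^(0.48−1) = 0.158, hence k_gold = (0.48/0.158)^(1/0.52) ≈ 8.4732.
y_gold = 8.4732^0.48 ≈ 2.7891, c_gold = y_gold − 0.158·k_gold ≈ 1.4503.
Gain: Δc = 1.4503 − 1.4227 ≈ 0.0276.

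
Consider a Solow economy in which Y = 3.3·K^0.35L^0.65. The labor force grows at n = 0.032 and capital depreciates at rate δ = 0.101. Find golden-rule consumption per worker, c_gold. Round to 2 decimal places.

c_gold ≈ 6.87

Break-even investment rate: n + δ = 0.032 + 0.101 = 0.133.
Setting f'(k) = n+δ gives 0.35·3.3·k^(0.35−1) = 0.133, hence k_gold = (0.35·3.3/0.133)^(1/0.65) ≈ 27.8100.
y_gold = 3.3·27.8100^0.35 ≈ 10.5678.
c_gold = y_gold − (n+δ)·k_gold = 10.5678 − 0.133·27.8100 ≈ 6.8691.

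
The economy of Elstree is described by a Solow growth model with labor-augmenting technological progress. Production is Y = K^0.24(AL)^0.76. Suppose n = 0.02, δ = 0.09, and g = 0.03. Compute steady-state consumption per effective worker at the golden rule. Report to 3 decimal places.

n + g + δ = 0.02 + 0.03 + 0.09 = 0.14.
Golden rule sets MPK = n+g+δ: 0.24·k^(0.24−1) = 0.14, so k_gold = (0.24/0.14)^(1/0.76) ≈ 2.0324.
y_gold = 2.0324^0.24 ≈ 1.1856.
c_gold = y_gold − (n+g+δ)·k_gold = 1.1856 − 0.14·2.0324 ≈ 0.9010.

c_gold ≈ 0.901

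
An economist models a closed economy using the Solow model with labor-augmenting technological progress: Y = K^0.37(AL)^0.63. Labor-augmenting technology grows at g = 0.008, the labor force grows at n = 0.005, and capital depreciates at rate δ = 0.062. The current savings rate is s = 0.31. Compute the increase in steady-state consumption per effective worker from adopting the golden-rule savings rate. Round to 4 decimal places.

Capital per effective worker breaks even when investment replaces (n + g + δ)·k; here n + g + δ = 0.075.
Current steady state (s = 0.31): k* = (0.31/0.075)^(1/0.63) ≈ 9.5116, y* = 9.5116^0.37 ≈ 2.3012, c* = (1−0.31)·2.3012 ≈ 1.5878.
Setting f'(k) = n+g+δ gives 0.37·k^(0.37−1) = 0.075, hence k_gold = (0.37/0.075)^(1/0.63) ≈ 12.5957.
y_gold = 12.5957^0.37 ≈ 2.5532, c_gold = y_gold − 0.075·k_gold ≈ 1.6085.
Gain: Δc = 1.6085 − 1.5878 ≈ 0.0207.

Δc ≈ 0.0207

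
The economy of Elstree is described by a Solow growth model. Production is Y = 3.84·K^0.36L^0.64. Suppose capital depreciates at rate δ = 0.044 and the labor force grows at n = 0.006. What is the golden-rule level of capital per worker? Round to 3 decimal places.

The effective depreciation rate is n + δ = 0.006 + 0.044 = 0.05.
At the golden rule the marginal product of capital equals n+δ: 0.36·3.84·k^(0.36−1) = 0.05. Solving, k_gold = (0.36·3.84/0.05)^(1/0.64) ≈ 178.8956.

k_gold ≈ 178.896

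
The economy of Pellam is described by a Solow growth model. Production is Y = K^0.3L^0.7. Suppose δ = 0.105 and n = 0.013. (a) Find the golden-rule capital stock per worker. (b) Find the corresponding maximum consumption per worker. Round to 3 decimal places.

The effective depreciation rate is n + δ = 0.013 + 0.105 = 0.118.
Golden rule sets MPK = n+δ: 0.3·k^(0.3−1) = 0.118, so k_gold = (0.3/0.118)^(1/0.7) ≈ 3.7924.
y_gold = 3.7924^0.3 ≈ 1.4917; c_gold = y_gold − 0.118·k_gold ≈ 1.0442.

(a) k_gold ≈ 3.792; (b) c_gold ≈ 1.044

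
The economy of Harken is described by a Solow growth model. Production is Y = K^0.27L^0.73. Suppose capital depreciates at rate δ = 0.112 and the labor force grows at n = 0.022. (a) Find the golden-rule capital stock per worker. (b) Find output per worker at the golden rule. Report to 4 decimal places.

The effective depreciation rate is n + δ = 0.022 + 0.112 = 0.134.
Golden rule sets MPK = n+δ: 0.27·k^(0.27−1) = 0.134, so k_gold = (0.27/0.134)^(1/0.73) ≈ 2.6109.
y_gold = 2.6109^0.27 ≈ 1.2958.

(a) k_gold ≈ 2.6109; (b) y_gold ≈ 1.2958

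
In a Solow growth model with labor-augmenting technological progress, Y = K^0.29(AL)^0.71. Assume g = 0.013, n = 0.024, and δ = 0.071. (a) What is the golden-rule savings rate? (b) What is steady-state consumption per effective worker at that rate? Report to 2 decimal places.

(a) s_gold = 0.29; (b) c_gold ≈ 1.06

n + g + δ = 0.024 + 0.013 + 0.071 = 0.108.
For Cobb-Douglas, s_gold equals capital's share: s_gold = 0.29.
Setting f'(k) = n+g+δ gives 0.29·k^(0.29−1) = 0.108, hence k_gold = (0.29/0.108)^(1/0.71) ≈ 4.0197.
y_gold = 4.0197^0.29 ≈ 1.4970; c_gold = (1−0.29)·y_gold ≈ 1.0629.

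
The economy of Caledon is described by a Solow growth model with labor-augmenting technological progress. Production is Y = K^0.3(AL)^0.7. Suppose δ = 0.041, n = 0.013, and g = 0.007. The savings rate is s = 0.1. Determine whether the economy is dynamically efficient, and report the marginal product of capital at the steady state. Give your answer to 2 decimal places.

dynamically efficient; MPK ≈ 0.18

The effective depreciation rate is n + g + δ = 0.013 + 0.007 + 0.041 = 0.061.
Steady-state k*: s·k^0.3 = 0.061·k gives k* = (0.1/0.061)^(1/0.7) ≈ 2.0262.
MPK = 0.3·2.0262^(-0.7) ≈ 0.1830.
MPK > n+g+δ = 0.061, so the economy is dynamically efficient (under-saving).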